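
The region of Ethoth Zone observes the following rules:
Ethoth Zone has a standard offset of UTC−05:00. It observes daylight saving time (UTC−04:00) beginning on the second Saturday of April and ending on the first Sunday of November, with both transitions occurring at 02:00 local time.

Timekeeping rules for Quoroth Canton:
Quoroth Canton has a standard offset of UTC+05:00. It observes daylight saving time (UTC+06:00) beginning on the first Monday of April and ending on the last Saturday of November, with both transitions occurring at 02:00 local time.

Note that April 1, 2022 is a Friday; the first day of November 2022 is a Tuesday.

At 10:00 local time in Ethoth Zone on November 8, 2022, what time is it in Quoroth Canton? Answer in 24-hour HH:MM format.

21:00

1 April 2022 is a Friday, so the first Saturday is April 2 and the second is April 9.
1 November 2022 is a Tuesday, so the first Sunday is November 6.
Daylight saving runs 9 April – 6 November; November 8, 2022 is outside that window, so Ethoth Zone is on standard time at UTC−05:00.
10:00 Ethoth Zone + 5h = 15:00 UTC.
1 April 2022 is a Friday, so the first Monday is April 4.
1 November 2022 is a Tuesday, so Saturdays fall on 5, 12, 19, 26; the last is November 26.
At the standard offset (UTC+05:00), 15:00 UTC + 5h = 20:00 Quoroth Canton standard time.
Daylight saving runs 4 April – 26 November; the standard-time date in Quoroth Canton, November 8, 2022, is inside that window, so Quoroth Canton is at UTC+06:00.
15:00 UTC + 6h = 21:00 Quoroth Canton.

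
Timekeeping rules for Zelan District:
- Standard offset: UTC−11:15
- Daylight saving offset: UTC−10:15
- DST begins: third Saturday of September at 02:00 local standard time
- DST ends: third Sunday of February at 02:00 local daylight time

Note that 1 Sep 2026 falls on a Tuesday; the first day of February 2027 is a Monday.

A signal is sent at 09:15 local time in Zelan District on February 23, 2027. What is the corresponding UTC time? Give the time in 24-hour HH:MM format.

20:30

1 September 2026 is a Tuesday, so the first Saturday is September 5 and the third is September 19.
1 February 2027 is a Monday, so the first Sunday is February 7 and the third is February 21.
Daylight saving runs 19 September 2026 – 21 February 2027; February 23, 2027 is outside that window, so Zelan District is on standard time at UTC−11:15.
09:15 local + 11h15m = 20:30 UTC.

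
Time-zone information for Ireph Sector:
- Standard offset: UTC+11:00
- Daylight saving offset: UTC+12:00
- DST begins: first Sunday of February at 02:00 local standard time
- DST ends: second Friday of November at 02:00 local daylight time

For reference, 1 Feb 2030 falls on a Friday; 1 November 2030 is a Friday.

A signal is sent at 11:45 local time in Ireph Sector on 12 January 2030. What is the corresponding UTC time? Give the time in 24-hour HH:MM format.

00:45

1 February 2030 is a Friday, so the first Sunday is February 3.
1 November 2030 is a Friday, so the first Friday is November 1 and the second is November 8.
12 January 2030 does not fall between 3 February and 8 November, so daylight saving is not in effect and Ireph Sector is at UTC+11:00.
11:45 local − 11h = 00:45 UTC.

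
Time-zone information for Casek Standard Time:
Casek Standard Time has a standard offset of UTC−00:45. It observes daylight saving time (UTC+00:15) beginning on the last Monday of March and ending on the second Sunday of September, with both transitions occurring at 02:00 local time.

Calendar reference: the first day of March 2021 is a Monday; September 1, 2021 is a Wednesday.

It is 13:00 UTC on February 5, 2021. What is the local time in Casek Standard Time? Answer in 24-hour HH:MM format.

1 March 2021 is a Monday, so Mondays fall on 1, 8, 15, 22, 29; the last is March 29.
1 September 2021 is a Wednesday, so the first Sunday is September 5 and the second is September 12.
At the standard offset (UTC−00:45), 13:00 UTC − 0h45m = 12:15 Casek Standard Time standard time.
The standard-time date in Casek Standard Time, February 5, 2021, does not fall between 29 March and 12 September, so daylight saving is not in effect and Casek Standard Time is at UTC−00:45.
13:00 UTC − 0h45m = 12:15 local.

12:15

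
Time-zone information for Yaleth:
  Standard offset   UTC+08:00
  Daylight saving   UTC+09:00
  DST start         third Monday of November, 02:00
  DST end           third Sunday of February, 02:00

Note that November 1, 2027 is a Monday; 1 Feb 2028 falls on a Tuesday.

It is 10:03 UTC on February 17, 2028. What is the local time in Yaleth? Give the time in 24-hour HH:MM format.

1 November 2027 is a Monday, so the first Monday is November 1 and the third is November 15.
1 February 2028 is a Tuesday, so the first Sunday is February 6 and the third is February 20.
At the standard offset (UTC+08:00), 10:03 UTC + 8h = 18:03 Yaleth standard time.
The standard-time date in Yaleth, February 17, 2028, falls between 15 November 2027 and 20 February 2028, so daylight saving is in effect and Yaleth is at UTC+09:00.
10:03 UTC + 9h = 19:03 local.

19:03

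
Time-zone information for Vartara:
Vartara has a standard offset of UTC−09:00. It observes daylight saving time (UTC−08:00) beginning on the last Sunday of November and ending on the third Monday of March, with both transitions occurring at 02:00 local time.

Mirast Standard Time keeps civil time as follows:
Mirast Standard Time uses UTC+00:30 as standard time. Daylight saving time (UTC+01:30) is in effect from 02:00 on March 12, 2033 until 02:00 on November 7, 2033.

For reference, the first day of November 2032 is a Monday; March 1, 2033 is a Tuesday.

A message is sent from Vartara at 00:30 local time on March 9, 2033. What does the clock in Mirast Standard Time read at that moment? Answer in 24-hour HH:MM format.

09:00

1 November 2032 is a Monday, so Sundays fall on 7, 14, 21, 28; the last is November 28.
1 March 2033 is a Tuesday, so the first Monday is March 7 and the third is March 21.
Daylight saving runs 28 November 2032 – 21 March 2033; March 9, 2033 is inside that window, so Vartara is at UTC−08:00.
00:30 Vartara + 8h = 08:30 UTC.
At the standard offset (UTC+00:30), 08:30 UTC + 0h30m = 09:00 Mirast Standard Time standard time.
The standard-time date in Mirast Standard Time, March 9, 2033, does not fall between 12 March and 7 November, so daylight saving is not in effect and Mirast Standard Time is at UTC+00:30.
08:30 UTC + 0h30m = 09:00 Mirast Standard Time.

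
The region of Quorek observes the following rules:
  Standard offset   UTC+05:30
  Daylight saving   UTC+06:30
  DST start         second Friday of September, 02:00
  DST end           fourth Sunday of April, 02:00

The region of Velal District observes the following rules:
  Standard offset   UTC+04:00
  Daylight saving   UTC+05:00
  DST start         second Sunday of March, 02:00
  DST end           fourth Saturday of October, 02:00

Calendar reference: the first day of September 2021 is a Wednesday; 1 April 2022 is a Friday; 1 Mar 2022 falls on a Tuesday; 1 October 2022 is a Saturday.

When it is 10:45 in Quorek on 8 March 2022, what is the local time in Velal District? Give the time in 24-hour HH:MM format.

1 September 2021 is a Wednesday, so the first Friday is September 3 and the second is September 10.
1 April 2022 is a Friday, so the first Sunday is April 3 and the fourth is April 24.
8 March 2022 lies within the daylight-saving period (10 September 2021 – 24 April 2022), so Quorek is on daylight time, UTC+06:30.
10:45 Quorek − 6h30m = 04:15 UTC.
1 March 2022 is a Tuesday, so the first Sunday is March 6 and the second is March 13.
1 October 2022 is a Saturday, so the first Saturday is October 1 and the fourth is October 22.
At the standard offset (UTC+04:00), 04:15 UTC + 4h = 08:15 Velal District standard time.
The standard-time date in Velal District, 8 March 2022, does not fall between 13 March and 22 October, so daylight saving is not in effect and Velal District is at UTC+04:00.
04:15 UTC + 4h = 08:15 Velal District.

08:15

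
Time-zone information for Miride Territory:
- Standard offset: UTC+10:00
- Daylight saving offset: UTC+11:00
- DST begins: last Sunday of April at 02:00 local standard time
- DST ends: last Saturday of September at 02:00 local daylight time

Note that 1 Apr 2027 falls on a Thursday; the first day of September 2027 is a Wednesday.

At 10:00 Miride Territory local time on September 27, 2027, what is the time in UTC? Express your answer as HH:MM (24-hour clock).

00:00

1 April 2027 is a Thursday, so Sundays fall on 4, 11, 18, 25; the last is April 25.
1 September 2027 is a Wednesday, so Saturdays fall on 4, 11, 18, 25; the last is September 25.
September 27, 2027 is outside the daylight-saving period (25 April – 25 September), so Miride Territory is on standard time, UTC+10:00.
10:00 local − 10h = 00:00 UTC.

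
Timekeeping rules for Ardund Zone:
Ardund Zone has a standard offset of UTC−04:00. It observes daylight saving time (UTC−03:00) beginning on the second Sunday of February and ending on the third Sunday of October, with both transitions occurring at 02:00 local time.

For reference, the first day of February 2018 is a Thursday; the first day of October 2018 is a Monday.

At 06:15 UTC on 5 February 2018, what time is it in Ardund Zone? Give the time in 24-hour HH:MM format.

02:15

1 February 2018 is a Thursday, so the first Sunday is February 4 and the second is February 11.
1 October 2018 is a Monday, so the first Sunday is October 7 and the third is October 21.
At the standard offset (UTC−04:00), 06:15 UTC − 4h = 02:15 Ardund Zone standard time.
The standard-time date in Ardund Zone, 5 February 2018, does not fall between 11 February and 21 October, so daylight saving is not in effect and Ardund Zone is at UTC−04:00.
06:15 UTC − 4h = 02:15 local.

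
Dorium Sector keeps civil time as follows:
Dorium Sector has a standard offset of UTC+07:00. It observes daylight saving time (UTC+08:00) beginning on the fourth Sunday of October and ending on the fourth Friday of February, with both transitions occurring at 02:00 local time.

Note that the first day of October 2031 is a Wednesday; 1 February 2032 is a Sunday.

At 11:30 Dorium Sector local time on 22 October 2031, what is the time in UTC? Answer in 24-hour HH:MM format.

04:30

1 October 2031 is a Wednesday, so the first Sunday is October 5 and the fourth is October 26.
1 February 2032 is a Sunday, so the first Friday is February 6 and the fourth is February 27.
22 October 2031 does not fall between 26 October 2031 and 27 February 2032, so daylight saving is not in effect and Dorium Sector is at UTC+07:00.
11:30 local − 7h = 04:30 UTC.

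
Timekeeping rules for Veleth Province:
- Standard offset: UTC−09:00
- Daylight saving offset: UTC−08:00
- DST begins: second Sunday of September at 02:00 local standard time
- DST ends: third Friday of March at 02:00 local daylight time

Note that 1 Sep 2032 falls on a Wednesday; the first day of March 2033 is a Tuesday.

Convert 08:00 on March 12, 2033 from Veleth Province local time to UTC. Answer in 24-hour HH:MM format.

16:00

1 September 2032 is a Wednesday, so the first Sunday is September 5 and the second is September 12.
1 March 2033 is a Tuesday, so the first Friday is March 4 and the third is March 18.
March 12, 2033 falls between 12 September 2032 and 18 March 2033, so daylight saving is in effect and Veleth Province is at UTC−08:00.
08:00 local + 8h = 16:00 UTC.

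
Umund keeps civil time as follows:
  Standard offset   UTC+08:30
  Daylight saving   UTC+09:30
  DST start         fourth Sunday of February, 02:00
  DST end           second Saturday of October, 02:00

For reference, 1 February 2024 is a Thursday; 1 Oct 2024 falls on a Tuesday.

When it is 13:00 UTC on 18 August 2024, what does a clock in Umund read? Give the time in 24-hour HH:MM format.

22:30

1 February 2024 is a Thursday, so the first Sunday is February 4 and the fourth is February 25.
1 October 2024 is a Tuesday, so the first Saturday is October 5 and the second is October 12.
At the standard offset (UTC+08:30), 13:00 UTC + 8h30m = 21:30 Umund standard time.
The standard-time date in Umund, 18 August 2024, falls between 25 February and 12 October, so daylight saving is in effect and Umund is at UTC+09:30.
13:00 UTC + 9h30m = 22:30 local.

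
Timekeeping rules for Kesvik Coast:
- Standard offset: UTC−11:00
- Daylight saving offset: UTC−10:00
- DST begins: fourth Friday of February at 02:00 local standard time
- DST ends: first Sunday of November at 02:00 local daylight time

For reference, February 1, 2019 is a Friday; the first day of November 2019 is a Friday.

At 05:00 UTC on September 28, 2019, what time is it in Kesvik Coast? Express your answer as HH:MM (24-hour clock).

1 February 2019 is a Friday, so the first Friday is February 1 and the fourth is February 22.
1 November 2019 is a Friday, so the first Sunday is November 3.
At the standard offset (UTC−11:00), 05:00 UTC − 11h = 18:00 Kesvik Coast standard time (rolling into the previous day, 27 September 2019).
Daylight saving runs 22 February – 3 November; the standard-time date in Kesvik Coast, September 27, 2019, is inside that window, so Kesvik Coast is at UTC−10:00.
05:00 UTC − 10h = 19:00 local (rolling into the previous day, 27 September 2019).

19:00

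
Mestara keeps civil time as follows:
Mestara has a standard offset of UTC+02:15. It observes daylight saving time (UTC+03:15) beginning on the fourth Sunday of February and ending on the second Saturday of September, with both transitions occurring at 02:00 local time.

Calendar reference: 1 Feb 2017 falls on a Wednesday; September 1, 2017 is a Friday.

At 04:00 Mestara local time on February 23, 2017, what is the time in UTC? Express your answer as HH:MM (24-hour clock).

1 February 2017 is a Wednesday, so the first Sunday is February 5 and the fourth is February 26.
1 September 2017 is a Friday, so the first Saturday is September 2 and the second is September 9.
Daylight saving runs 26 February – 9 September; February 23, 2017 is outside that window, so Mestara is on standard time at UTC+02:15.
04:00 local − 2h15m = 01:45 UTC.

01:45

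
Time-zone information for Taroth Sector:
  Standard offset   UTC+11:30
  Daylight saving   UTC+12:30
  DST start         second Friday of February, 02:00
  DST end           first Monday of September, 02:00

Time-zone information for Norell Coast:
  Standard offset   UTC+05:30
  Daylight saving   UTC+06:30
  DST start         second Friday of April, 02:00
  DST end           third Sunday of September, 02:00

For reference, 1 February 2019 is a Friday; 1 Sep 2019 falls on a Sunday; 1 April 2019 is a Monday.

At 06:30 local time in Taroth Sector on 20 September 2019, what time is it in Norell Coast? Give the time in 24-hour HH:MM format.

1 February 2019 is a Friday, so the first Friday is February 1 and the second is February 8.
1 September 2019 is a Sunday, so the first Monday is September 2.
Daylight saving runs 8 February – 2 September; 20 September 2019 is outside that window, so Taroth Sector is on standard time at UTC+11:30.
06:30 Taroth Sector − 11h30m = 19:00 UTC (rolling into the previous day, 19 September 2019).
1 April 2019 is a Monday, so the first Friday is April 5 and the second is April 12.
1 September 2019 is a Sunday, so the first Sunday is September 1 and the third is September 15.
At the standard offset (UTC+05:30), 19:00 UTC + 5h30m = 00:30 Norell Coast standard time (rolling into the next day, 20 September 2019).
The standard-time date in Norell Coast, 20 September 2019, does not fall between 12 April and 15 September, so daylight saving is not in effect and Norell Coast is at UTC+05:30.
19:00 UTC + 5h30m = 00:30 Norell Coast (rolling into the next day, 20 September 2019).

00:30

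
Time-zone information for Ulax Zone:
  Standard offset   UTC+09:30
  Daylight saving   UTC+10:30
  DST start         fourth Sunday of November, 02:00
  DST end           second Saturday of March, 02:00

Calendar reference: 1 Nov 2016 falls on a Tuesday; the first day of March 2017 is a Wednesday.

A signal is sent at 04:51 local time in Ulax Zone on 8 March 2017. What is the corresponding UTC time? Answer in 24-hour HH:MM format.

1 November 2016 is a Tuesday, so the first Sunday is November 6 and the fourth is November 27.
1 March 2017 is a Wednesday, so the first Saturday is March 4 and the second is March 11.
Daylight saving runs 27 November 2016 – 11 March 2017; 8 March 2017 is inside that window, so Ulax Zone is at UTC+10:30.
04:51 local − 10h30m = 18:21 UTC (rolling into the previous day, 7 March 2017).

18:21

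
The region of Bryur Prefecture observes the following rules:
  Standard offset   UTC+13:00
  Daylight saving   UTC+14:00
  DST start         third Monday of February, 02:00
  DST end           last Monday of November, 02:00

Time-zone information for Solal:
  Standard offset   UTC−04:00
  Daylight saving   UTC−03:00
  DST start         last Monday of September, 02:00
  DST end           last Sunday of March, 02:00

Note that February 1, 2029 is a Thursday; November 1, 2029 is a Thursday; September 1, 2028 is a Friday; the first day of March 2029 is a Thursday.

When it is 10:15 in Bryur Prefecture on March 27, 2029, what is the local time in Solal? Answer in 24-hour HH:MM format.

1 February 2029 is a Thursday, so the first Monday is February 5 and the third is February 19.
1 November 2029 is a Thursday, so Mondays fall on 5, 12, 19, 26; the last is November 26.
Daylight saving runs 19 February – 26 November; March 27, 2029 is inside that window, so Bryur Prefecture is at UTC+14:00.
10:15 Bryur Prefecture − 14h = 20:15 UTC (rolling into the previous day, 26 March 2029).
1 September 2028 is a Friday, so Mondays fall on 4, 11, 18, 25; the last is September 25.
1 March 2029 is a Thursday, so Sundays fall on 4, 11, 18, 25; the last is March 25.
At the standard offset (UTC−04:00), 20:15 UTC − 4h = 16:15 Solal standard time.
The standard-time date in Solal, March 26, 2029, does not fall between 25 September 2028 and 25 March 2029, so daylight saving is not in effect and Solal is at UTC−04:00.
20:15 UTC − 4h = 16:15 Solal.

16:15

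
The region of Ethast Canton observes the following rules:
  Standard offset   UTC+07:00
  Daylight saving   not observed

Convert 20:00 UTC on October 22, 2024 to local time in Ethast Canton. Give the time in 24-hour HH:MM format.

Ethast Canton stays on UTC+07:00 all year.
20:00 UTC + 7h = 03:00 local (rolling into the next day, 23 October 2024).

03:00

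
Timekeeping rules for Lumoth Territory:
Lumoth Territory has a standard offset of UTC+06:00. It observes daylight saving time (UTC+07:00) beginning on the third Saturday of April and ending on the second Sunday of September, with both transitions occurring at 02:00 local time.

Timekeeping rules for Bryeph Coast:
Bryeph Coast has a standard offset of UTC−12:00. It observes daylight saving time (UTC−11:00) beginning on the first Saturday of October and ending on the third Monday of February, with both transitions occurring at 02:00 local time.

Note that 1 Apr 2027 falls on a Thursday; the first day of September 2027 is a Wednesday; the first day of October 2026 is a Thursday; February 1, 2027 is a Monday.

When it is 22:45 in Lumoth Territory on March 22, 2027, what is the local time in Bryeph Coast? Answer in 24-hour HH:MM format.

1 April 2027 is a Thursday, so the first Saturday is April 3 and the third is April 17.
1 September 2027 is a Wednesday, so the first Sunday is September 5 and the second is September 12.
March 22, 2027 is outside the daylight-saving period (17 April – 12 September), so Lumoth Territory is on standard time, UTC+06:00.
22:45 Lumoth Territory − 6h = 16:45 UTC.
1 October 2026 is a Thursday, so the first Saturday is October 3.
1 February 2027 is a Monday, so the first Monday is February 1 and the third is February 15.
At the standard offset (UTC−12:00), 16:45 UTC − 12h = 04:45 Bryeph Coast standard time.
The standard-time date in Bryeph Coast, March 22, 2027, does not fall between 3 October 2026 and 15 February 2027, so daylight saving is not in effect and Bryeph Coast is at UTC−12:00.
16:45 UTC − 12h = 04:45 Bryeph Coast.

04:45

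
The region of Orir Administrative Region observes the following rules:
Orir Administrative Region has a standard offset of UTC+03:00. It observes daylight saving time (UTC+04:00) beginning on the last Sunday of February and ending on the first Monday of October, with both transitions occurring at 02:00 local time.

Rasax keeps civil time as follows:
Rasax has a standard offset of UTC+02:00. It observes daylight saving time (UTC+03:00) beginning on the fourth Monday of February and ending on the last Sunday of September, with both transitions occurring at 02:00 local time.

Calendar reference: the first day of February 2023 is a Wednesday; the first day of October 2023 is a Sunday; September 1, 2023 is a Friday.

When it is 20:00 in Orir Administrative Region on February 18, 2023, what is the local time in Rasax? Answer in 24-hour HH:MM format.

19:00

1 February 2023 is a Wednesday, so Sundays fall on 5, 12, 19, 26; the last is February 26.
1 October 2023 is a Sunday, so the first Monday is October 2.
February 18, 2023 does not fall between 26 February and 2 October, so daylight saving is not in effect and Orir Administrative Region is at UTC+03:00.
20:00 Orir Administrative Region − 3h = 17:00 UTC.
1 February 2023 is a Wednesday, so the first Monday is February 6 and the fourth is February 27.
1 September 2023 is a Friday, so Sundays fall on 3, 10, 17, 24; the last is September 24.
At the standard offset (UTC+02:00), 17:00 UTC + 2h = 19:00 Rasax standard time.
The standard-time date in Rasax, February 18, 2023, does not fall between 27 February and 24 September, so daylight saving is not in effect and Rasax is at UTC+02:00.
17:00 UTC + 2h = 19:00 Rasax.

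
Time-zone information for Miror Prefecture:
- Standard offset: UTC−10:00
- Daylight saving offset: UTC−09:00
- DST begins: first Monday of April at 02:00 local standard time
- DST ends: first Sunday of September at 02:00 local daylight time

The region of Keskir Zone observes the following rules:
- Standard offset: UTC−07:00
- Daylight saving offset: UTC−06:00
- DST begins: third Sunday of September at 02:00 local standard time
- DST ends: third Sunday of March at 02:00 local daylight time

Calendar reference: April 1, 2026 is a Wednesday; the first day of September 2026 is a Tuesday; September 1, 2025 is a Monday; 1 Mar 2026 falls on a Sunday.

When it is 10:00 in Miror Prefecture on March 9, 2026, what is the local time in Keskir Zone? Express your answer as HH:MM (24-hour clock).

14:00

1 April 2026 is a Wednesday, so the first Monday is April 6.
1 September 2026 is a Tuesday, so the first Sunday is September 6.
March 9, 2026 is outside the daylight-saving period (6 April – 6 September), so Miror Prefecture is on standard time, UTC−10:00.
10:00 Miror Prefecture + 10h = 20:00 UTC.
1 September 2025 is a Monday, so the first Sunday is September 7 and the third is September 21.
1 March 2026 is a Sunday, so the first Sunday is March 1 and the third is March 15.
At the standard offset (UTC−07:00), 20:00 UTC − 7h = 13:00 Keskir Zone standard time.
Daylight saving runs 21 September 2025 – 15 March 2026; the standard-time date in Keskir Zone, March 9, 2026, is inside that window, so Keskir Zone is at UTC−06:00.
20:00 UTC − 6h = 14:00 Keskir Zone.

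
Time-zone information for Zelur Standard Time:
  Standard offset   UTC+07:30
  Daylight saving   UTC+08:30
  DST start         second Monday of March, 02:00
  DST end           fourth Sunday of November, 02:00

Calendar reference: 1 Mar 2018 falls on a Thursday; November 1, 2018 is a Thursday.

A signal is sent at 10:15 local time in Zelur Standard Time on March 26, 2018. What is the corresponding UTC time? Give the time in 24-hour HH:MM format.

01:45

1 March 2018 is a Thursday, so the first Monday is March 5 and the second is March 12.
1 November 2018 is a Thursday, so the first Sunday is November 4 and the fourth is November 25.
Daylight saving runs 12 March – 25 November; March 26, 2018 is inside that window, so Zelur Standard Time is at UTC+08:30.
10:15 local − 8h30m = 01:45 UTC.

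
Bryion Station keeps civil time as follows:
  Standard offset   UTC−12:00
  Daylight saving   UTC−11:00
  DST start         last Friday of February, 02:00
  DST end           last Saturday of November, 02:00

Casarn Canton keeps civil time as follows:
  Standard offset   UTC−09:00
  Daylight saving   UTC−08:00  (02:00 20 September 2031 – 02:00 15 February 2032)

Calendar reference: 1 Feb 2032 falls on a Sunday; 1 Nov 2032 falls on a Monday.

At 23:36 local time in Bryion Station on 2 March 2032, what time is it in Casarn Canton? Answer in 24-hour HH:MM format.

01:36

1 February 2032 is a Sunday, so Fridays fall on 6, 13, 20, 27; the last is February 27.
1 November 2032 is a Monday, so Saturdays fall on 6, 13, 20, 27; the last is November 27.
2 March 2032 lies within the daylight-saving period (27 February – 27 November), so Bryion Station is on daylight time, UTC−11:00.
23:36 Bryion Station + 11h = 10:36 UTC (rolling into the next day, 3 March 2032).
At the standard offset (UTC−09:00), 10:36 UTC − 9h = 01:36 Casarn Canton standard time.
The standard-time date in Casarn Canton, 3 March 2032, is outside the daylight-saving period (20 September 2031 – 15 February 2032), so Casarn Canton is on standard time, UTC−09:00.
10:36 UTC − 9h = 01:36 Casarn Canton.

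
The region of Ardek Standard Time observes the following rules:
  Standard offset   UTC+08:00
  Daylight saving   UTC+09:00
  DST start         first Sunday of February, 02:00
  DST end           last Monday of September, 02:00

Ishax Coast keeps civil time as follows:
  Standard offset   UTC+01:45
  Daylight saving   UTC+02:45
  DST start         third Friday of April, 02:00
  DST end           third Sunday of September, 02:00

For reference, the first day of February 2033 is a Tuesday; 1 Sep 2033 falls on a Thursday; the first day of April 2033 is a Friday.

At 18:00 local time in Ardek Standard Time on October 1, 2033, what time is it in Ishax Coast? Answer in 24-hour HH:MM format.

1 February 2033 is a Tuesday, so the first Sunday is February 6.
1 September 2033 is a Thursday, so Mondays fall on 5, 12, 19, 26; the last is September 26.
October 1, 2033 does not fall between 6 February and 26 September, so daylight saving is not in effect and Ardek Standard Time is at UTC+08:00.
18:00 Ardek Standard Time − 8h = 10:00 UTC.
1 April 2033 is a Friday, so the first Friday is April 1 and the third is April 15.
1 September 2033 is a Thursday, so the first Sunday is September 4 and the third is September 18.
At the standard offset (UTC+01:45), 10:00 UTC + 1h45m = 11:45 Ishax Coast standard time.
The standard-time date in Ishax Coast, October 1, 2033, is outside the daylight-saving period (15 April – 18 September), so Ishax Coast is on standard time, UTC+01:45.
10:00 UTC + 1h45m = 11:45 Ishax Coast.

11:45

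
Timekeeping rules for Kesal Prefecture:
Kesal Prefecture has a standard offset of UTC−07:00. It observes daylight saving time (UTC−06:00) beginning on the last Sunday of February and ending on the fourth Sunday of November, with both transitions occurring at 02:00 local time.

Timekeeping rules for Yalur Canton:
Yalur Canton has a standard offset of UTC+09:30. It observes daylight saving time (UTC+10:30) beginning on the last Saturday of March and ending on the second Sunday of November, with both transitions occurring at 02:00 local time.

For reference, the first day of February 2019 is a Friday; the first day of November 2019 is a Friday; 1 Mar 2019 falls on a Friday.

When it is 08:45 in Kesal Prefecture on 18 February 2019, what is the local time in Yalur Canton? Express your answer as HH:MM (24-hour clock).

1 February 2019 is a Friday, so Sundays fall on 3, 10, 17, 24; the last is February 24.
1 November 2019 is a Friday, so the first Sunday is November 3 and the fourth is November 24.
18 February 2019 does not fall between 24 February and 24 November, so daylight saving is not in effect and Kesal Prefecture is at UTC−07:00.
08:45 Kesal Prefecture + 7h = 15:45 UTC.
1 March 2019 is a Friday, so Saturdays fall on 2, 9, 16, 23, 30; the last is March 30.
1 November 2019 is a Friday, so the first Sunday is November 3 and the second is November 10.
At the standard offset (UTC+09:30), 15:45 UTC + 9h30m = 01:15 Yalur Canton standard time (rolling into the next day, 19 February 2019).
The standard-time date in Yalur Canton, 19 February 2019, does not fall between 30 March and 10 November, so daylight saving is not in effect and Yalur Canton is at UTC+09:30.
15:45 UTC + 9h30m = 01:15 Yalur Canton (rolling into the next day, 19 February 2019).

01:15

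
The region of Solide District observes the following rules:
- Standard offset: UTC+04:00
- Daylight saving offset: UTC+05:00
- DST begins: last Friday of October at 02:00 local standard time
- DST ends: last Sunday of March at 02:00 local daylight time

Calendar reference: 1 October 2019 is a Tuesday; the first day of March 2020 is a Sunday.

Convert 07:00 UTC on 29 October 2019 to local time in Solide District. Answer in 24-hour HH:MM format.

12:00

1 October 2019 is a Tuesday, so Fridays fall on 4, 11, 18, 25; the last is October 25.
1 March 2020 is a Sunday, so Sundays fall on 1, 8, 15, 22, 29; the last is March 29.
At the standard offset (UTC+04:00), 07:00 UTC + 4h = 11:00 Solide District standard time.
Daylight saving runs 25 October 2019 – 29 March 2020; the standard-time date in Solide District, 29 October 2019, is inside that window, so Solide District is at UTC+05:00.
07:00 UTC + 5h = 12:00 local.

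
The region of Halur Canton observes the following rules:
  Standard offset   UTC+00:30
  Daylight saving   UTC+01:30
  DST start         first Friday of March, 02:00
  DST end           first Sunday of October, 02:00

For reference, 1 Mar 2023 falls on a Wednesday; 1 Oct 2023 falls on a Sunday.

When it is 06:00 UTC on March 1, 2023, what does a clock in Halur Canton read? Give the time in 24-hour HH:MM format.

1 March 2023 is a Wednesday, so the first Friday is March 3.
1 October 2023 is a Sunday, so the first Sunday is October 1.
At the standard offset (UTC+00:30), 06:00 UTC + 0h30m = 06:30 Halur Canton standard time.
The standard-time date in Halur Canton, March 1, 2023, is outside the daylight-saving period (3 March – 1 October), so Halur Canton is on standard time, UTC+00:30.
06:00 UTC + 0h30m = 06:30 local.

06:30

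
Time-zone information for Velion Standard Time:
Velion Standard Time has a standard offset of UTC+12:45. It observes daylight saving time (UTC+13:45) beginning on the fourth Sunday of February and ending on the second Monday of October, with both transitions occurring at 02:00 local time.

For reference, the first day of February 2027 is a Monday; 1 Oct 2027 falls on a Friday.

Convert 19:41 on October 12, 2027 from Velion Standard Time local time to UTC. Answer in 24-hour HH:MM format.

06:56

1 February 2027 is a Monday, so the first Sunday is February 7 and the fourth is February 28.
1 October 2027 is a Friday, so the first Monday is October 4 and the second is October 11.
October 12, 2027 does not fall between 28 February and 11 October, so daylight saving is not in effect and Velion Standard Time is at UTC+12:45.
19:41 local − 12h45m = 06:56 UTC.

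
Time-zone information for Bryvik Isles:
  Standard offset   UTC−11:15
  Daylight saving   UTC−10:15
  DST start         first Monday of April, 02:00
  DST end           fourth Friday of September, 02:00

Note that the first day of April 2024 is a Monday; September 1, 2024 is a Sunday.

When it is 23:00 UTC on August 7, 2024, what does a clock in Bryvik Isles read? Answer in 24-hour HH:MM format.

12:45

1 April 2024 is a Monday, so the first Monday is April 1.
1 September 2024 is a Sunday, so the first Friday is September 6 and the fourth is September 27.
At the standard offset (UTC−11:15), 23:00 UTC − 11h15m = 11:45 Bryvik Isles standard time.
The standard-time date in Bryvik Isles, August 7, 2024, falls between 1 April and 27 September, so daylight saving is in effect and Bryvik Isles is at UTC−10:15.
23:00 UTC − 10h15m = 12:45 local.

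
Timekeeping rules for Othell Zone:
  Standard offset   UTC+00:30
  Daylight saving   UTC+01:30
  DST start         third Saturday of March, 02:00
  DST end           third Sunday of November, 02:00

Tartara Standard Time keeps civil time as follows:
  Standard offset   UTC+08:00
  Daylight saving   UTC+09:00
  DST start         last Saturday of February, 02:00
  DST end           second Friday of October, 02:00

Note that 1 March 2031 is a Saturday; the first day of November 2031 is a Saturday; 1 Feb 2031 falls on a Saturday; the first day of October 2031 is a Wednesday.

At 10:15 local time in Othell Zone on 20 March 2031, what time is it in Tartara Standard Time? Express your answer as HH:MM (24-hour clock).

1 March 2031 is a Saturday, so the first Saturday is March 1 and the third is March 15.
1 November 2031 is a Saturday, so the first Sunday is November 2 and the third is November 16.
20 March 2031 lies within the daylight-saving period (15 March – 16 November), so Othell Zone is on daylight time, UTC+01:30.
10:15 Othell Zone − 1h30m = 08:45 UTC.
1 February 2031 is a Saturday, so Saturdays fall on 1, 8, 15, 22; the last is February 22.
1 October 2031 is a Wednesday, so the first Friday is October 3 and the second is October 10.
At the standard offset (UTC+08:00), 08:45 UTC + 8h = 16:45 Tartara Standard Time standard time.
The standard-time date in Tartara Standard Time, 20 March 2031, lies within the daylight-saving period (22 February – 10 October), so Tartara Standard Time is on daylight time, UTC+09:00.
08:45 UTC + 9h = 17:45 Tartara Standard Time.

17:45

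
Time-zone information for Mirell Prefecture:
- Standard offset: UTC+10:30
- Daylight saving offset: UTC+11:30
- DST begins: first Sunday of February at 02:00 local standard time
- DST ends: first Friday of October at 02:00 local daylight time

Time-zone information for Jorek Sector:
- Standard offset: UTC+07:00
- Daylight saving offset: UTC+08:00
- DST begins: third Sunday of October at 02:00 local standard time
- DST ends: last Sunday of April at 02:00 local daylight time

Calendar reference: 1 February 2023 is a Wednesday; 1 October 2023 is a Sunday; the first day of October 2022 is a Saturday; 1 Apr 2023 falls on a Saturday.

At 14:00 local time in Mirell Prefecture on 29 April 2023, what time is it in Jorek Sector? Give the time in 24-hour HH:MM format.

10:30

1 February 2023 is a Wednesday, so the first Sunday is February 5.
1 October 2023 is a Sunday, so the first Friday is October 6.
Daylight saving runs 5 February – 6 October; 29 April 2023 is inside that window, so Mirell Prefecture is at UTC+11:30.
14:00 Mirell Prefecture − 11h30m = 02:30 UTC.
1 October 2022 is a Saturday, so the first Sunday is October 2 and the third is October 16.
1 April 2023 is a Saturday, so Sundays fall on 2, 9, 16, 23, 30; the last is April 30.
At the standard offset (UTC+07:00), 02:30 UTC + 7h = 09:30 Jorek Sector standard time.
The standard-time date in Jorek Sector, 29 April 2023, lies within the daylight-saving period (16 October 2022 – 30 April 2023), so Jorek Sector is on daylight time, UTC+08:00.
02:30 UTC + 8h = 10:30 Jorek Sector.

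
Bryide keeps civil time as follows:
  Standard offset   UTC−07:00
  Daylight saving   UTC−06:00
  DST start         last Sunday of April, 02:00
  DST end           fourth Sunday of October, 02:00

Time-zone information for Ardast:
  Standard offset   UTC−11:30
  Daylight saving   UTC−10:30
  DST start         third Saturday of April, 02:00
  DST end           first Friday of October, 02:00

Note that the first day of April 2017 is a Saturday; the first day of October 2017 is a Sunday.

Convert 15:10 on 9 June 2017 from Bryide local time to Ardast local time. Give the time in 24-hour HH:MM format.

1 April 2017 is a Saturday, so Sundays fall on 2, 9, 16, 23, 30; the last is April 30.
1 October 2017 is a Sunday, so the first Sunday is October 1 and the fourth is October 22.
9 June 2017 lies within the daylight-saving period (30 April – 22 October), so Bryide is on daylight time, UTC−06:00.
15:10 Bryide + 6h = 21:10 UTC.
1 April 2017 is a Saturday, so the first Saturday is April 1 and the third is April 15.
1 October 2017 is a Sunday, so the first Friday is October 6.
At the standard offset (UTC−11:30), 21:10 UTC − 11h30m = 09:40 Ardast standard time.
The standard-time date in Ardast, 9 June 2017, lies within the daylight-saving period (15 April – 6 October), so Ardast is on daylight time, UTC−10:30.
21:10 UTC − 10h30m = 10:40 Ardast.

10:40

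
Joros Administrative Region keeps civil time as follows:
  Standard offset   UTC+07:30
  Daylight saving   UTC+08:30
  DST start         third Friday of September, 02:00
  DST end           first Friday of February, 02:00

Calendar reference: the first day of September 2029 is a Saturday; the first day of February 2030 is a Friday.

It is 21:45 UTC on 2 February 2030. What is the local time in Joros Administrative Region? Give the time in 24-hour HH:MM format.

05:15

1 September 2029 is a Saturday, so the first Friday is September 7 and the third is September 21.
1 February 2030 is a Friday, so the first Friday is February 1.
At the standard offset (UTC+07:30), 21:45 UTC + 7h30m = 05:15 Joros Administrative Region standard time (rolling into the next day, 3 February 2030).
The standard-time date in Joros Administrative Region, 3 February 2030, is outside the daylight-saving period (21 September 2029 – 1 February 2030), so Joros Administrative Region is on standard time, UTC+07:30.
21:45 UTC + 7h30m = 05:15 local (rolling into the next day, 3 February 2030).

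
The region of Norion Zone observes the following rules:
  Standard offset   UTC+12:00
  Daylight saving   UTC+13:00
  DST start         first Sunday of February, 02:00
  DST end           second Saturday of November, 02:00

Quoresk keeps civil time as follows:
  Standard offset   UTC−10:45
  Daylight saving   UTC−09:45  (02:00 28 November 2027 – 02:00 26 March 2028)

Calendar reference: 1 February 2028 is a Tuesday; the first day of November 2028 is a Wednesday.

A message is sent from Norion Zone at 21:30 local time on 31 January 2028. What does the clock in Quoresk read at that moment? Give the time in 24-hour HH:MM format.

23:45

1 February 2028 is a Tuesday, so the first Sunday is February 6.
1 November 2028 is a Wednesday, so the first Saturday is November 4 and the second is November 11.
31 January 2028 is outside the daylight-saving period (6 February – 11 November), so Norion Zone is on standard time, UTC+12:00.
21:30 Norion Zone − 12h = 09:30 UTC.
At the standard offset (UTC−10:45), 09:30 UTC − 10h45m = 22:45 Quoresk standard time (rolling into the previous day, 30 January 2028).
The standard-time date in Quoresk, 30 January 2028, lies within the daylight-saving period (28 November 2027 – 26 March 2028), so Quoresk is on daylight time, UTC−09:45.
09:30 UTC − 9h45m = 23:45 Quoresk (rolling into the previous day, 30 January 2028).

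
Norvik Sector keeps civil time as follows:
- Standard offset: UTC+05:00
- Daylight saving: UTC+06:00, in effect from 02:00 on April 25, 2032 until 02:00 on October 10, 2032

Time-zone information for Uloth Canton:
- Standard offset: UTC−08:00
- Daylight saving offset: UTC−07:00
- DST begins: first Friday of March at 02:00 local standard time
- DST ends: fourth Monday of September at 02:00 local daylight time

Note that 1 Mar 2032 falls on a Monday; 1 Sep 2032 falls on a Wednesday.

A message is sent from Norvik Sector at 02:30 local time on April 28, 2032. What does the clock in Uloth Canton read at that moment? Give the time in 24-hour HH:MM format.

Daylight saving runs 25 April – 10 October; April 28, 2032 is inside that window, so Norvik Sector is at UTC+06:00.
02:30 Norvik Sector − 6h = 20:30 UTC (rolling into the previous day, 27 April 2032).
1 March 2032 is a Monday, so the first Friday is March 5.
1 September 2032 is a Wednesday, so the first Monday is September 6 and the fourth is September 27.
At the standard offset (UTC−08:00), 20:30 UTC − 8h = 12:30 Uloth Canton standard time.
Daylight saving runs 5 March – 27 September; the standard-time date in Uloth Canton, April 27, 2032, is inside that window, so Uloth Canton is at UTC−07:00.
20:30 UTC − 7h = 13:30 Uloth Canton.

13:30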